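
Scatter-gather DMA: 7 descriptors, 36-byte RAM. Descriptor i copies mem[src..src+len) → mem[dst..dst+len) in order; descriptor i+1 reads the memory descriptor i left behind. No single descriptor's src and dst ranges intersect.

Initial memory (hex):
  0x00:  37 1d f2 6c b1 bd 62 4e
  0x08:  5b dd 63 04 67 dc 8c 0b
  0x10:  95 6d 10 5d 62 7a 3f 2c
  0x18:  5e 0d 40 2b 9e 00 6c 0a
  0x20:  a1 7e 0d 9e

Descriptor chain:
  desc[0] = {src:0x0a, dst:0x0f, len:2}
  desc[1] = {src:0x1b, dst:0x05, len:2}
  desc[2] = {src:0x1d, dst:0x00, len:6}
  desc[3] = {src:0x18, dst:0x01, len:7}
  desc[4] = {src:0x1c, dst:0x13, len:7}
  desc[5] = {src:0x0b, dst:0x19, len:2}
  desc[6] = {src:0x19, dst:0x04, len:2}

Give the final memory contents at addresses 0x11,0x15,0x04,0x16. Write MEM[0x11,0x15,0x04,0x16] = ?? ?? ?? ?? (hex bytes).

MEM[0x11,0x15,0x04,0x16] = 6d 6c 04 0a

#0 dst[0x0f+2] := {0x63,0x04}
#1 dst[0x05+2] := {0x2b,0x9e}
#2 dst[0x00+6] := {0x00,0x6c,0x0a,0xa1,0x7e,0x0d}
#3 dst[0x01+7] := {0x5e,0x0d,0x40,0x2b,0x9e,0x00,0x6c}
#4 dst[0x13+7] := {0x9e,0x00,0x6c,0x0a,0xa1,0x7e,0x0d}
#5 dst[0x19+2] := {0x04,0x67}
#6 dst[0x04+2] := {0x04,0x67}
query mem[0x11]=0x6d, mem[0x15]=0x6c, mem[0x04]=0x04, mem[0x16]=0x0a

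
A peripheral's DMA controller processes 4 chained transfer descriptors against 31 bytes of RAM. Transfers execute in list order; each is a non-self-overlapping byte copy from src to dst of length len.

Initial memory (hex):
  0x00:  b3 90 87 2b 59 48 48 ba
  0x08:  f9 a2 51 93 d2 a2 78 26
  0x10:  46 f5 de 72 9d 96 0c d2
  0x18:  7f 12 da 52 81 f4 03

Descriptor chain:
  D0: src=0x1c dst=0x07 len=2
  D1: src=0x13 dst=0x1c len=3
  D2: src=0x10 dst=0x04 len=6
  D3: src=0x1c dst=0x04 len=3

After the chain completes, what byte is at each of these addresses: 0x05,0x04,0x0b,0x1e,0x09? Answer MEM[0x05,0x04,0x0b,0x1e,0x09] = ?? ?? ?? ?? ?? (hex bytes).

D0: mem[0x07..0x08] <- [81 f4]
D1: mem[0x1c..0x1e] <- [72 9d 96]
D2: mem[0x04..0x09] <- [46 f5 de 72 9d 96]
D3: mem[0x04..0x06] <- [72 9d 96]
query mem[0x05]=0x9d, mem[0x04]=0x72, mem[0x0b]=0x93, mem[0x1e]=0x96, mem[0x09]=0x96

MEM[0x05,0x04,0x0b,0x1e,0x09] = 9d 72 93 96 96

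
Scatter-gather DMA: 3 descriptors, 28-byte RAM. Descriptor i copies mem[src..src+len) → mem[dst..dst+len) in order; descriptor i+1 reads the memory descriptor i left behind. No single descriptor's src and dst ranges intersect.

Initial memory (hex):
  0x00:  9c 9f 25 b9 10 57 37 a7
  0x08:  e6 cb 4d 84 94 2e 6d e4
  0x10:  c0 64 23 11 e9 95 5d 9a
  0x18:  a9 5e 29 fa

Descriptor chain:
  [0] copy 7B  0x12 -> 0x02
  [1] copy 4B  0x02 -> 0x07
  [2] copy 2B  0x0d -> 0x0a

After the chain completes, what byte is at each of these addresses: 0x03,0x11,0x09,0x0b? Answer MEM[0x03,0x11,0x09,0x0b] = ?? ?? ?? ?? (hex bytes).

MEM[0x03,0x11,0x09,0x0b] = 11 64 e9 6d

  after D0: wrote 7B at 0x02 = 2311e9955d9aa9
  after D1: wrote 4B at 0x07 = 2311e995
  after D2: wrote 2B at 0x0a = 2e6d
query mem[0x03]=0x11, mem[0x11]=0x64, mem[0x09]=0xe9, mem[0x0b]=0x6d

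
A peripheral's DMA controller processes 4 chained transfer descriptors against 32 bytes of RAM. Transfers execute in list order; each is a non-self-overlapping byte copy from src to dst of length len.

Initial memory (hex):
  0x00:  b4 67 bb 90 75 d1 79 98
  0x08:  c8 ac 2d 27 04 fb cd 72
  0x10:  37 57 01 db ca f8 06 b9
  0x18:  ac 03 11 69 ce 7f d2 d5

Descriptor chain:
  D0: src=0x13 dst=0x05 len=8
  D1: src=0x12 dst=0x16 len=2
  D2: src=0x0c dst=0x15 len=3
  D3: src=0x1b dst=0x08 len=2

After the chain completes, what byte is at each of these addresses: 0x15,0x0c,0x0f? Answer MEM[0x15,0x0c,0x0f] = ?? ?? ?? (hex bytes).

[0] 0x13->0x05 len=8 : db ca f8 06 b9 ac 03 11
[1] 0x12->0x16 len=2 : 01 db
[2] 0x0c->0x15 len=3 : 11 fb cd
[3] 0x1b->0x08 len=2 : 69 ce
query mem[0x15]=0x11, mem[0x0c]=0x11, mem[0x0f]=0x72

MEM[0x15,0x0c,0x0f] = 11 11 72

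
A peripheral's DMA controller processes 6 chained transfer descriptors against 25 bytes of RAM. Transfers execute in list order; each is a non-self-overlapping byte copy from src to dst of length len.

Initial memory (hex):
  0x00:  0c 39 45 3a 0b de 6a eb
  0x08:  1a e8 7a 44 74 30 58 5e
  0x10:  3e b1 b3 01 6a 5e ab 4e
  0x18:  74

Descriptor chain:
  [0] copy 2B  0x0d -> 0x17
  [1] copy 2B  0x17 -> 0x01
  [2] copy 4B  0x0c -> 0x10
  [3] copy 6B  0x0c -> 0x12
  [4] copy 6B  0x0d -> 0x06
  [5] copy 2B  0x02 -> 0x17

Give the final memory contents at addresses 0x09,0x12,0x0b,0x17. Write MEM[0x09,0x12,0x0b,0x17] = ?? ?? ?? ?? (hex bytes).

#0 dst[0x17+2] := {0x30,0x58}
#1 dst[0x01+2] := {0x30,0x58}
#2 dst[0x10+4] := {0x74,0x30,0x58,0x5e}
#3 dst[0x12+6] := {0x74,0x30,0x58,0x5e,0x74,0x30}
#4 dst[0x06+6] := {0x30,0x58,0x5e,0x74,0x30,0x74}
#5 dst[0x17+2] := {0x58,0x3a}
query mem[0x09]=0x74, mem[0x12]=0x74, mem[0x0b]=0x74, mem[0x17]=0x58

MEM[0x09,0x12,0x0b,0x17] = 74 74 74 58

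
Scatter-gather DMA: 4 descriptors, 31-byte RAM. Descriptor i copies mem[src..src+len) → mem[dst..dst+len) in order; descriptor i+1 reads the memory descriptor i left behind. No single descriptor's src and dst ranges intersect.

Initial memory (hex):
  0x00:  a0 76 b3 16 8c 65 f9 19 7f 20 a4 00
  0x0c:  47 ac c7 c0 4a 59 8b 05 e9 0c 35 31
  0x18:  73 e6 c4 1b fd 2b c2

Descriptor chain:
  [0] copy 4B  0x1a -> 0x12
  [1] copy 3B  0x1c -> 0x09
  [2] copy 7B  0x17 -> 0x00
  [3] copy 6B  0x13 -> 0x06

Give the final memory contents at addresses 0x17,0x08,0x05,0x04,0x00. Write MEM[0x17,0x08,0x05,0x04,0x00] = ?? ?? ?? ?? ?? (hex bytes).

  after D0: wrote 4B at 0x12 = c41bfd2b
  after D1: wrote 3B at 0x09 = fd2bc2
  after D2: wrote 7B at 0x00 = 3173e6c41bfd2b
  after D3: wrote 6B at 0x06 = 1bfd2b353173
query mem[0x17]=0x31, mem[0x08]=0x2b, mem[0x05]=0xfd, mem[0x04]=0x1b, mem[0x00]=0x31

MEM[0x17,0x08,0x05,0x04,0x00] = 31 2b fd 1b 31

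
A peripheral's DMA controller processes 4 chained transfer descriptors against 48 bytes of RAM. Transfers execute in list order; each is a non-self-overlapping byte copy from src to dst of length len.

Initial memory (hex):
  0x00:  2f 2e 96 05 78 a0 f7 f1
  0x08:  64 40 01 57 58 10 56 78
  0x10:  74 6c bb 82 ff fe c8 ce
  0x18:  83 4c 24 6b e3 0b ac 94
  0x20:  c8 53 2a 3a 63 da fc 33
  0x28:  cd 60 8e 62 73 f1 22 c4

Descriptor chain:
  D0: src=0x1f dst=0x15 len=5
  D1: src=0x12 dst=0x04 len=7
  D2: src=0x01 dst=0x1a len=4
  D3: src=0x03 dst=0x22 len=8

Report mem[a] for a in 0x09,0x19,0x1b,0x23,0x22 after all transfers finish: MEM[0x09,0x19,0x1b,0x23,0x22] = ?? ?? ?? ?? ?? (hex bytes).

  after D0: wrote 5B at 0x15 = 94c8532a3a
  after D1: wrote 7B at 0x04 = bb82ff94c8532a
  after D2: wrote 4B at 0x1a = 2e9605bb
  after D3: wrote 8B at 0x22 = 05bb82ff94c8532a
query mem[0x09]=0x53, mem[0x19]=0x3a, mem[0x1b]=0x96, mem[0x23]=0xbb, mem[0x22]=0x05

MEM[0x09,0x19,0x1b,0x23,0x22] = 53 3a 96 bb 05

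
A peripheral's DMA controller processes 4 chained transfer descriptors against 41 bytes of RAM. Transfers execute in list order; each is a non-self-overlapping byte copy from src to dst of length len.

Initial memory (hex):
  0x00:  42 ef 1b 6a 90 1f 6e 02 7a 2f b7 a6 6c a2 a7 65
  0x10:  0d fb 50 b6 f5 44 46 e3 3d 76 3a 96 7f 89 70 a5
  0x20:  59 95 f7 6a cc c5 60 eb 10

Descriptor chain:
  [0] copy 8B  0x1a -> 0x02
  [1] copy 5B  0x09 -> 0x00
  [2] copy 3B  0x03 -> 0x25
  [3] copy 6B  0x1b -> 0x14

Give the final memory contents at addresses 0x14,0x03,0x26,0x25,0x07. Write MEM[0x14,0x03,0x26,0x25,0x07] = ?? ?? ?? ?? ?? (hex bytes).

D0: mem[0x02..0x09] <- [3a 96 7f 89 70 a5 59 95]
D1: mem[0x00..0x04] <- [95 b7 a6 6c a2]
D2: mem[0x25..0x27] <- [6c a2 89]
D3: mem[0x14..0x19] <- [96 7f 89 70 a5 59]
query mem[0x14]=0x96, mem[0x03]=0x6c, mem[0x26]=0xa2, mem[0x25]=0x6c, mem[0x07]=0xa5

MEM[0x14,0x03,0x26,0x25,0x07] = 96 6c a2 6c a5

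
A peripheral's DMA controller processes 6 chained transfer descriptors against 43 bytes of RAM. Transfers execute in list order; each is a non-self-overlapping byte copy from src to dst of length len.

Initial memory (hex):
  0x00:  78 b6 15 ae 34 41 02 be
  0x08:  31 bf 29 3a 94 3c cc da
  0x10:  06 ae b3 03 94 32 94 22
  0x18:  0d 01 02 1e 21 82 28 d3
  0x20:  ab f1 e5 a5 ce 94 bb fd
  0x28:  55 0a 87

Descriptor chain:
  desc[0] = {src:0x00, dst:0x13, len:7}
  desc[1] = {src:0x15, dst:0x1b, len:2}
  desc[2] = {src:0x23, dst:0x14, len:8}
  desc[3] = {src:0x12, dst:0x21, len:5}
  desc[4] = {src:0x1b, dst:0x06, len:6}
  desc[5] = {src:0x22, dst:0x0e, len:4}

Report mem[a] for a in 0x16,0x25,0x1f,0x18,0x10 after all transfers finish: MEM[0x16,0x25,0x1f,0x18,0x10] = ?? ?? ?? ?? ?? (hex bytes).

[0] 0x00->0x13 len=7 : 78 b6 15 ae 34 41 02
[1] 0x15->0x1b len=2 : 15 ae
[2] 0x23->0x14 len=8 : a5 ce 94 bb fd 55 0a 87
[3] 0x12->0x21 len=5 : b3 78 a5 ce 94
[4] 0x1b->0x06 len=6 : 87 ae 82 28 d3 ab
[5] 0x22->0x0e len=4 : 78 a5 ce 94
query mem[0x16]=0x94, mem[0x25]=0x94, mem[0x1f]=0xd3, mem[0x18]=0xfd, mem[0x10]=0xce

MEM[0x16,0x25,0x1f,0x18,0x10] = 94 94 d3 fd ce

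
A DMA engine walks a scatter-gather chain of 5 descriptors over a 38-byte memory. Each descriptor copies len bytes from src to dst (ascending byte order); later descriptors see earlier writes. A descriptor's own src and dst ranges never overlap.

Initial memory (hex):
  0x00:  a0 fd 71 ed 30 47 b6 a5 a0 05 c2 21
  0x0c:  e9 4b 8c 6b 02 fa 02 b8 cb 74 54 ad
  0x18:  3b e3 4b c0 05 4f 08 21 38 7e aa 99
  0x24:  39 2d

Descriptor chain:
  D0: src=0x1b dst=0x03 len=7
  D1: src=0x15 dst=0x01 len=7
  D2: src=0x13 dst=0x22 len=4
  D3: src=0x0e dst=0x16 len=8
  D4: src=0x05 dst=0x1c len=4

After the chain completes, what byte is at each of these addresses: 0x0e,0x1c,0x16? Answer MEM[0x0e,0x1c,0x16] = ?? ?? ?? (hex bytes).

MEM[0x0e,0x1c,0x16] = 8c e3 8c

[0] 0x1b->0x03 len=7 : c0 05 4f 08 21 38 7e
[1] 0x15->0x01 len=7 : 74 54 ad 3b e3 4b c0
[2] 0x13->0x22 len=4 : b8 cb 74 54
[3] 0x0e->0x16 len=8 : 8c 6b 02 fa 02 b8 cb 74
[4] 0x05->0x1c len=4 : e3 4b c0 38
query mem[0x0e]=0x8c, mem[0x1c]=0xe3, mem[0x16]=0x8c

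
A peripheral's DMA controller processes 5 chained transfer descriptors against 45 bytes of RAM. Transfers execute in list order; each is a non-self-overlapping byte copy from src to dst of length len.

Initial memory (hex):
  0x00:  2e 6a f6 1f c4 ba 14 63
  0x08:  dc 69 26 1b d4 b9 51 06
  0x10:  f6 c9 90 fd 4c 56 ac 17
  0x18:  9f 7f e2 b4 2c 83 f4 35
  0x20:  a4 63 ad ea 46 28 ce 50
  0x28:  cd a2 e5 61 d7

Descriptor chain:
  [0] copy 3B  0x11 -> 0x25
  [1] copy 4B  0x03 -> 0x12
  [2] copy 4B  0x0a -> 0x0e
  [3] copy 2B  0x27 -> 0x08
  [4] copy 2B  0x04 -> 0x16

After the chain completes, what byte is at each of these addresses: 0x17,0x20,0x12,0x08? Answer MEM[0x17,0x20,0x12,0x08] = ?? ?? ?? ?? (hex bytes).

[0] 0x11->0x25 len=3 : c9 90 fd
[1] 0x03->0x12 len=4 : 1f c4 ba 14
[2] 0x0a->0x0e len=4 : 26 1b d4 b9
[3] 0x27->0x08 len=2 : fd cd
[4] 0x04->0x16 len=2 : c4 ba
query mem[0x17]=0xba, mem[0x20]=0xa4, mem[0x12]=0x1f, mem[0x08]=0xfd

MEM[0x17,0x20,0x12,0x08] = ba a4 1f fd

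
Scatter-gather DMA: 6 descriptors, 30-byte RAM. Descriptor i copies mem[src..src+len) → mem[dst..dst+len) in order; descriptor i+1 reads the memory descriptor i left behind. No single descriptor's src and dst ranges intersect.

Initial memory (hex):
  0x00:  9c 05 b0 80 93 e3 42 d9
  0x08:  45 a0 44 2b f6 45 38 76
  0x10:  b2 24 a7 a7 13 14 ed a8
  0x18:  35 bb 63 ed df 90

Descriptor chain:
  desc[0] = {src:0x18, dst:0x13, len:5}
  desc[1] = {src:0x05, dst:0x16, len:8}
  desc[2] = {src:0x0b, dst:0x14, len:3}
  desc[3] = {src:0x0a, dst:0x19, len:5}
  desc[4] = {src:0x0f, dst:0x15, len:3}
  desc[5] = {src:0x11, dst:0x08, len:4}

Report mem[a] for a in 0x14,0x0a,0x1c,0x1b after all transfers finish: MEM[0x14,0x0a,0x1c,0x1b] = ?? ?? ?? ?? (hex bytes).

MEM[0x14,0x0a,0x1c,0x1b] = 2b 35 45 f6

[0] 0x18->0x13 len=5 : 35 bb 63 ed df
[1] 0x05->0x16 len=8 : e3 42 d9 45 a0 44 2b f6
[2] 0x0b->0x14 len=3 : 2b f6 45
[3] 0x0a->0x19 len=5 : 44 2b f6 45 38
[4] 0x0f->0x15 len=3 : 76 b2 24
[5] 0x11->0x08 len=4 : 24 a7 35 2b
query mem[0x14]=0x2b, mem[0x0a]=0x35, mem[0x1c]=0x45, mem[0x1b]=0xf6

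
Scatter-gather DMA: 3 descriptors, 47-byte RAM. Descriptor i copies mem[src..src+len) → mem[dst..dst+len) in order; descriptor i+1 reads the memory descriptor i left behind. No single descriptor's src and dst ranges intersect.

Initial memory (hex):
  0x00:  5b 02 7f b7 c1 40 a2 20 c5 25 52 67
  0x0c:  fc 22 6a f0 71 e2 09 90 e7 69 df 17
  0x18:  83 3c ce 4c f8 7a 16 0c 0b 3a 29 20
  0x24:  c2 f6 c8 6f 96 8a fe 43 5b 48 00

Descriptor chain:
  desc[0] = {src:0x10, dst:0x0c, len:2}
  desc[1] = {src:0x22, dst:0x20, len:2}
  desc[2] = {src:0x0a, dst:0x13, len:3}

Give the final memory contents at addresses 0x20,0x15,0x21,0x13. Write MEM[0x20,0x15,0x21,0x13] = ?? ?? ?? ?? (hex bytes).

[0] 0x10->0x0c len=2 : 71 e2
[1] 0x22->0x20 len=2 : 29 20
[2] 0x0a->0x13 len=3 : 52 67 71
query mem[0x20]=0x29, mem[0x15]=0x71, mem[0x21]=0x20, mem[0x13]=0x52

MEM[0x20,0x15,0x21,0x13] = 29 71 20 52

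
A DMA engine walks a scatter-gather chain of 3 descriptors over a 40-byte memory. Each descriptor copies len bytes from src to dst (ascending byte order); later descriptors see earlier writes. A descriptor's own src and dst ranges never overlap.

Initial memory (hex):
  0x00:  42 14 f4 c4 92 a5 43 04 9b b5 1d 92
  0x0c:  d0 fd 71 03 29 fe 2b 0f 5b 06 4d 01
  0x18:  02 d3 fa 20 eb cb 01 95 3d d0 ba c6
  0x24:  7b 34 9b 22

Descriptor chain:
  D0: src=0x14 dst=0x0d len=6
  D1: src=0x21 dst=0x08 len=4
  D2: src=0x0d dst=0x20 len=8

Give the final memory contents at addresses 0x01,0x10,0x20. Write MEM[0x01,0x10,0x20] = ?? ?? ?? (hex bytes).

MEM[0x01,0x10,0x20] = 14 01 5b

D0: mem[0x0d..0x12] <- [5b 06 4d 01 02 d3]
D1: mem[0x08..0x0b] <- [d0 ba c6 7b]
D2: mem[0x20..0x27] <- [5b 06 4d 01 02 d3 0f 5b]
query mem[0x01]=0x14, mem[0x10]=0x01, mem[0x20]=0x5b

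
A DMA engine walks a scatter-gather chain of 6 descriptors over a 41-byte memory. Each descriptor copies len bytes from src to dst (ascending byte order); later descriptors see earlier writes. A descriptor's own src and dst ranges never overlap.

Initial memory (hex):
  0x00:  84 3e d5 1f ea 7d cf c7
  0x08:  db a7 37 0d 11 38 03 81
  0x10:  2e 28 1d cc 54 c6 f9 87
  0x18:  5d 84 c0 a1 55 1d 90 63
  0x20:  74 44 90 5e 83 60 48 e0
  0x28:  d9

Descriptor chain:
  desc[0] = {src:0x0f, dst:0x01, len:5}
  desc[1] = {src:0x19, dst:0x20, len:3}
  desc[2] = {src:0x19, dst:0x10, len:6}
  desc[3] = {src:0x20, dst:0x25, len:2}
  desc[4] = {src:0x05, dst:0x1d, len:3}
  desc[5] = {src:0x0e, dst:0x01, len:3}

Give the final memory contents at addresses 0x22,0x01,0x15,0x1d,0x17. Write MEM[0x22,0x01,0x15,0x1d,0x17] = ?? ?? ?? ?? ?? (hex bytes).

  after D0: wrote 5B at 0x01 = 812e281dcc
  after D1: wrote 3B at 0x20 = 84c0a1
  after D2: wrote 6B at 0x10 = 84c0a1551d90
  after D3: wrote 2B at 0x25 = 84c0
  after D4: wrote 3B at 0x1d = cccfc7
  after D5: wrote 3B at 0x01 = 038184
query mem[0x22]=0xa1, mem[0x01]=0x03, mem[0x15]=0x90, mem[0x1d]=0xcc, mem[0x17]=0x87

MEM[0x22,0x01,0x15,0x1d,0x17] = a1 03 90 cc 87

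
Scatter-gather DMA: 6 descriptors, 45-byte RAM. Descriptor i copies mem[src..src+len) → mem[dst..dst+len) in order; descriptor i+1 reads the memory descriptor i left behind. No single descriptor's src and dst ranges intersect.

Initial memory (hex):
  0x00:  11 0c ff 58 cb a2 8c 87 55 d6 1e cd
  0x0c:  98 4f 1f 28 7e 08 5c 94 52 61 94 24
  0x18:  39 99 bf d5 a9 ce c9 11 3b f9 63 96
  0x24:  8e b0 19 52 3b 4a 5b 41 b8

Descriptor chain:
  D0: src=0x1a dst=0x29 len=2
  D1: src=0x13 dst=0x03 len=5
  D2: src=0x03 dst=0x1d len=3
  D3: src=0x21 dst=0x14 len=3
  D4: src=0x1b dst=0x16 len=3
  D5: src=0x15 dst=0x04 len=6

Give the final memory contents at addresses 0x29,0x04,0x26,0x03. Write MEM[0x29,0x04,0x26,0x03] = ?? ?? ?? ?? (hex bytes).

#0 dst[0x29+2] := {0xbf,0xd5}
#1 dst[0x03+5] := {0x94,0x52,0x61,0x94,0x24}
#2 dst[0x1d+3] := {0x94,0x52,0x61}
#3 dst[0x14+3] := {0xf9,0x63,0x96}
#4 dst[0x16+3] := {0xd5,0xa9,0x94}
#5 dst[0x04+6] := {0x63,0xd5,0xa9,0x94,0x99,0xbf}
query mem[0x29]=0xbf, mem[0x04]=0x63, mem[0x26]=0x19, mem[0x03]=0x94

MEM[0x29,0x04,0x26,0x03] = bf 63 19 94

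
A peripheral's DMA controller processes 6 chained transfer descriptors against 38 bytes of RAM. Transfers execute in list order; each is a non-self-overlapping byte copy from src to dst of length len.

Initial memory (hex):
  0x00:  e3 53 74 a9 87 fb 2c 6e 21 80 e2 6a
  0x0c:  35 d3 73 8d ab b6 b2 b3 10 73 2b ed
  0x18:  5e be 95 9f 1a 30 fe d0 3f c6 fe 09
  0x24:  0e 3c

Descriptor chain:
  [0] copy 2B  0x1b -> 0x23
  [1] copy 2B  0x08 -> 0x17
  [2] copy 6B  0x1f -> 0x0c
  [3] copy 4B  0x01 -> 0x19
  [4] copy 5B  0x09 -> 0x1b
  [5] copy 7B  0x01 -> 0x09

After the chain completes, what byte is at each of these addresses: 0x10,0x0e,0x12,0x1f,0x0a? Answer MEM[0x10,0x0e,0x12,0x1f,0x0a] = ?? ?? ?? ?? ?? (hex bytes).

D0: mem[0x23..0x24] <- [9f 1a]
D1: mem[0x17..0x18] <- [21 80]
D2: mem[0x0c..0x11] <- [d0 3f c6 fe 9f 1a]
D3: mem[0x19..0x1c] <- [53 74 a9 87]
D4: mem[0x1b..0x1f] <- [80 e2 6a d0 3f]
D5: mem[0x09..0x0f] <- [53 74 a9 87 fb 2c 6e]
query mem[0x10]=0x9f, mem[0x0e]=0x2c, mem[0x12]=0xb2, mem[0x1f]=0x3f, mem[0x0a]=0x74

MEM[0x10,0x0e,0x12,0x1f,0x0a] = 9f 2c b2 3f 74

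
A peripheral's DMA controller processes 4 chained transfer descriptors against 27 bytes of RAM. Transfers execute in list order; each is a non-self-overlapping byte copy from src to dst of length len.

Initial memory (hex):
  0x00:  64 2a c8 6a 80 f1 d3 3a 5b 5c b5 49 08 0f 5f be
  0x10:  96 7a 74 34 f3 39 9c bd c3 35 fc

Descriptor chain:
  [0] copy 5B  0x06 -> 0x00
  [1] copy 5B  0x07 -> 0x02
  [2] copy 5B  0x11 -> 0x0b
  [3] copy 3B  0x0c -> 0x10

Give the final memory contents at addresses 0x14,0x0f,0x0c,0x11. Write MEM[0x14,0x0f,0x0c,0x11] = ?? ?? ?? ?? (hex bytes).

#0 dst[0x00+5] := {0xd3,0x3a,0x5b,0x5c,0xb5}
#1 dst[0x02+5] := {0x3a,0x5b,0x5c,0xb5,0x49}
#2 dst[0x0b+5] := {0x7a,0x74,0x34,0xf3,0x39}
#3 dst[0x10+3] := {0x74,0x34,0xf3}
query mem[0x14]=0xf3, mem[0x0f]=0x39, mem[0x0c]=0x74, mem[0x11]=0x34

MEM[0x14,0x0f,0x0c,0x11] = f3 39 74 34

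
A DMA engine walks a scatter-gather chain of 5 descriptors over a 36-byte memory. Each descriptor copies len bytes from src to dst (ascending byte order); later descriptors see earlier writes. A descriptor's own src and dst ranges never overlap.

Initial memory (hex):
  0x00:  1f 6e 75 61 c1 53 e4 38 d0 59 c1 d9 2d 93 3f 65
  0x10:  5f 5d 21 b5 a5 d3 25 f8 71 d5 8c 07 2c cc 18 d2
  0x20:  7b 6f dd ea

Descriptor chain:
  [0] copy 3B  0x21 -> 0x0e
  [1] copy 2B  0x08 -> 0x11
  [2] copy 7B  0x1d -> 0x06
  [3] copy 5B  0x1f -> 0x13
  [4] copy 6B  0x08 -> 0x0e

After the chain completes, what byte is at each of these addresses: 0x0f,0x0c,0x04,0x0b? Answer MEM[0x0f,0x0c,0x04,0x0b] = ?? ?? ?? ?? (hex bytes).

D0: mem[0x0e..0x10] <- [6f dd ea]
D1: mem[0x11..0x12] <- [d0 59]
D2: mem[0x06..0x0c] <- [cc 18 d2 7b 6f dd ea]
D3: mem[0x13..0x17] <- [d2 7b 6f dd ea]
D4: mem[0x0e..0x13] <- [d2 7b 6f dd ea 93]
query mem[0x0f]=0x7b, mem[0x0c]=0xea, mem[0x04]=0xc1, mem[0x0b]=0xdd

MEM[0x0f,0x0c,0x04,0x0b] = 7b ea c1 dd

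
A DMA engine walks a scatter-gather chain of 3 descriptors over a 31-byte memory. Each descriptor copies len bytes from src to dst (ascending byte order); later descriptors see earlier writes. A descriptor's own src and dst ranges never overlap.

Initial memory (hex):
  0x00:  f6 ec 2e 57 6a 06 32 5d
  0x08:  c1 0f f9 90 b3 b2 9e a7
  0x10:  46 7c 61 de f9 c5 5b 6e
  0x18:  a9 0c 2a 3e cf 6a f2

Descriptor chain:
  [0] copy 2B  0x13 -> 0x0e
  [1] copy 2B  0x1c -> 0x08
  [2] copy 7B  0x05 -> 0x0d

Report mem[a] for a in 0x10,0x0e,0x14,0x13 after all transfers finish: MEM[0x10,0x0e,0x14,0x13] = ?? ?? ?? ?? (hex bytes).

MEM[0x10,0x0e,0x14,0x13] = cf 32 f9 90

#0 dst[0x0e+2] := {0xde,0xf9}
#1 dst[0x08+2] := {0xcf,0x6a}
#2 dst[0x0d+7] := {0x06,0x32,0x5d,0xcf,0x6a,0xf9,0x90}
query mem[0x10]=0xcf, mem[0x0e]=0x32, mem[0x14]=0xf9, mem[0x13]=0x90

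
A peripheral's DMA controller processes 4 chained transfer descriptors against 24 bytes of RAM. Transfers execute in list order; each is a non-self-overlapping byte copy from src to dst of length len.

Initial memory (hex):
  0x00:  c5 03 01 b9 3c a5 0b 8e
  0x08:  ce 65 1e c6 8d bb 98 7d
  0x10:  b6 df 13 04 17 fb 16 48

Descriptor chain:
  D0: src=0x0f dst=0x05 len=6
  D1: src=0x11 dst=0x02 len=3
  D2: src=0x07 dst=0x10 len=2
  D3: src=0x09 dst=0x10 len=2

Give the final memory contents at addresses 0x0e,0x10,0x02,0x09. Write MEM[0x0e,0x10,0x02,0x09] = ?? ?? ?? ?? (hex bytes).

[0] 0x0f->0x05 len=6 : 7d b6 df 13 04 17
[1] 0x11->0x02 len=3 : df 13 04
[2] 0x07->0x10 len=2 : df 13
[3] 0x09->0x10 len=2 : 04 17
query mem[0x0e]=0x98, mem[0x10]=0x04, mem[0x02]=0xdf, mem[0x09]=0x04

MEM[0x0e,0x10,0x02,0x09] = 98 04 df 04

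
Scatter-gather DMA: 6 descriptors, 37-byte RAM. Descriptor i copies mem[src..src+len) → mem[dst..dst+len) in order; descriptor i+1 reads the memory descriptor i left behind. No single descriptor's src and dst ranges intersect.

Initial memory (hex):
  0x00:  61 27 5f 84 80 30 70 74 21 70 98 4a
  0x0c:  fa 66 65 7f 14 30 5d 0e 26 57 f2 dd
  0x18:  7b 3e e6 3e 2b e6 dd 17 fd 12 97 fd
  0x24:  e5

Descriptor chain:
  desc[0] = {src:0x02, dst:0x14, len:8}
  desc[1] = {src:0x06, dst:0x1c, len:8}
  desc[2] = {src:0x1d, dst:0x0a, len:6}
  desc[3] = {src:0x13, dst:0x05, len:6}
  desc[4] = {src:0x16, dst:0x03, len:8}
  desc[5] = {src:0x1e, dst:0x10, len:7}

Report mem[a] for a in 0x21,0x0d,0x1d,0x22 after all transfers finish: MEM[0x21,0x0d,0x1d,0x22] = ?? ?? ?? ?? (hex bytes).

MEM[0x21,0x0d,0x1d,0x22] = 4a 98 74 fa

  after D0: wrote 8B at 0x14 = 5f84803070742170
  after D1: wrote 8B at 0x1c = 70742170984afa66
  after D2: wrote 6B at 0x0a = 742170984afa
  after D3: wrote 6B at 0x05 = 0e5f84803070
  after D4: wrote 8B at 0x03 = 8030707421707074
  after D5: wrote 7B at 0x10 = 2170984afa66e5
query mem[0x21]=0x4a, mem[0x0d]=0x98, mem[0x1d]=0x74, mem[0x22]=0xfa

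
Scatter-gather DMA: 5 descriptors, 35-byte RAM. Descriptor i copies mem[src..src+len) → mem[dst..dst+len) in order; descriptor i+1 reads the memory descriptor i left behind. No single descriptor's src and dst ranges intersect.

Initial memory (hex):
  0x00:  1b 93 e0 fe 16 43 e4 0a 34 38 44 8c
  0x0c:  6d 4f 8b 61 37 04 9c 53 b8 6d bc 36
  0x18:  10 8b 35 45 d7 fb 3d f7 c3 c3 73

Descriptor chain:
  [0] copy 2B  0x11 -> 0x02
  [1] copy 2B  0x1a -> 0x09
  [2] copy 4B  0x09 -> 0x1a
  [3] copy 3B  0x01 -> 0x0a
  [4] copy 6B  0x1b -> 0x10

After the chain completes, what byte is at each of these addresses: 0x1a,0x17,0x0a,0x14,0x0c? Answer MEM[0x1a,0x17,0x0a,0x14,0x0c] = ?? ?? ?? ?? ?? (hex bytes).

MEM[0x1a,0x17,0x0a,0x14,0x0c] = 35 36 93 f7 9c

#0 dst[0x02+2] := {0x04,0x9c}
#1 dst[0x09+2] := {0x35,0x45}
#2 dst[0x1a+4] := {0x35,0x45,0x8c,0x6d}
#3 dst[0x0a+3] := {0x93,0x04,0x9c}
#4 dst[0x10+6] := {0x45,0x8c,0x6d,0x3d,0xf7,0xc3}
query mem[0x1a]=0x35, mem[0x17]=0x36, mem[0x0a]=0x93, mem[0x14]=0xf7, mem[0x0c]=0x9c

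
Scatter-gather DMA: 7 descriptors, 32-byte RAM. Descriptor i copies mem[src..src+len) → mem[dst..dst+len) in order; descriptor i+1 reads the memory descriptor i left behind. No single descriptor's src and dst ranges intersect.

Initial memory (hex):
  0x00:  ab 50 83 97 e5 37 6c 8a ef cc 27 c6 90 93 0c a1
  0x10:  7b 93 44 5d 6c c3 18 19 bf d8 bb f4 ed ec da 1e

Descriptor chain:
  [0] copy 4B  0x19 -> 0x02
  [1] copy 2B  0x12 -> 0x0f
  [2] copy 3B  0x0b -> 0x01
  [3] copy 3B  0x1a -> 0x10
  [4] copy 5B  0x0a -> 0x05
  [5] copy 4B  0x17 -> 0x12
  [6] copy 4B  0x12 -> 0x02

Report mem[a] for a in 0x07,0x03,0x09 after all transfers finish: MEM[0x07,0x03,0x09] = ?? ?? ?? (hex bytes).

[0] 0x19->0x02 len=4 : d8 bb f4 ed
[1] 0x12->0x0f len=2 : 44 5d
[2] 0x0b->0x01 len=3 : c6 90 93
[3] 0x1a->0x10 len=3 : bb f4 ed
[4] 0x0a->0x05 len=5 : 27 c6 90 93 0c
[5] 0x17->0x12 len=4 : 19 bf d8 bb
[6] 0x12->0x02 len=4 : 19 bf d8 bb
query mem[0x07]=0x90, mem[0x03]=0xbf, mem[0x09]=0x0c

MEM[0x07,0x03,0x09] = 90 bf 0c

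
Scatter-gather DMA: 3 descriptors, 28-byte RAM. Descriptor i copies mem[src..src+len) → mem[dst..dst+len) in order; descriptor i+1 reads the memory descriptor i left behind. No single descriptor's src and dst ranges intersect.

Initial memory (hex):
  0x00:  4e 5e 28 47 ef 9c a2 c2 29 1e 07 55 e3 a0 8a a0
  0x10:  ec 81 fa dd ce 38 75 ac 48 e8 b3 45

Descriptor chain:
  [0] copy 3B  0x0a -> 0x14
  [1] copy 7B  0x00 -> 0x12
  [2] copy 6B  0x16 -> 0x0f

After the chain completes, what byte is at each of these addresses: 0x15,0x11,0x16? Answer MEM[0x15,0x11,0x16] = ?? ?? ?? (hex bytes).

[0] 0x0a->0x14 len=3 : 07 55 e3
[1] 0x00->0x12 len=7 : 4e 5e 28 47 ef 9c a2
[2] 0x16->0x0f len=6 : ef 9c a2 e8 b3 45
query mem[0x15]=0x47, mem[0x11]=0xa2, mem[0x16]=0xef

MEM[0x15,0x11,0x16] = 47 a2 ef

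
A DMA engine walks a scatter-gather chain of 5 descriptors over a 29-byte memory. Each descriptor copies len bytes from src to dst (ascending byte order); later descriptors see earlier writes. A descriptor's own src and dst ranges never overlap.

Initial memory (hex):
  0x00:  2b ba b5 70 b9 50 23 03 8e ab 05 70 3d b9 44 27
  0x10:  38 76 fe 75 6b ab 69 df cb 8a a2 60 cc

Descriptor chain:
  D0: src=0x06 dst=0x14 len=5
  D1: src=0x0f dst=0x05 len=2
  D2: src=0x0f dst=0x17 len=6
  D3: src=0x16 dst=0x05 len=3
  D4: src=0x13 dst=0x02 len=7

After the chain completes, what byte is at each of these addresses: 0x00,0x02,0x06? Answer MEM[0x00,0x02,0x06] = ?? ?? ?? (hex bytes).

MEM[0x00,0x02,0x06] = 2b 75 27

  after D0: wrote 5B at 0x14 = 23038eab05
  after D1: wrote 2B at 0x05 = 2738
  after D2: wrote 6B at 0x17 = 273876fe7523
  after D3: wrote 3B at 0x05 = 8e2738
  after D4: wrote 7B at 0x02 = 7523038e273876
query mem[0x00]=0x2b, mem[0x02]=0x75, mem[0x06]=0x27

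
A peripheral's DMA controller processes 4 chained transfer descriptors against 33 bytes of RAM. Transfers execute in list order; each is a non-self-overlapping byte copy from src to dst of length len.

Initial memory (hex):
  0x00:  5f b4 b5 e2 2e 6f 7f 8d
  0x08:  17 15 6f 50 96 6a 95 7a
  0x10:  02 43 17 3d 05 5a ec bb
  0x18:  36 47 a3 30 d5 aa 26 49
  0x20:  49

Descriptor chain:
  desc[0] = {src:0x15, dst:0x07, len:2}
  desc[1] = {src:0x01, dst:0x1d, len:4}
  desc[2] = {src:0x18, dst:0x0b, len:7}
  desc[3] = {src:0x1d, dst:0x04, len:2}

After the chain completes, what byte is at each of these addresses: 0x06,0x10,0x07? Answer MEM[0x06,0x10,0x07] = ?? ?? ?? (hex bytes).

#0 dst[0x07+2] := {0x5a,0xec}
#1 dst[0x1d+4] := {0xb4,0xb5,0xe2,0x2e}
#2 dst[0x0b+7] := {0x36,0x47,0xa3,0x30,0xd5,0xb4,0xb5}
#3 dst[0x04+2] := {0xb4,0xb5}
query mem[0x06]=0x7f, mem[0x10]=0xb4, mem[0x07]=0x5a

MEM[0x06,0x10,0x07] = 7f b4 5a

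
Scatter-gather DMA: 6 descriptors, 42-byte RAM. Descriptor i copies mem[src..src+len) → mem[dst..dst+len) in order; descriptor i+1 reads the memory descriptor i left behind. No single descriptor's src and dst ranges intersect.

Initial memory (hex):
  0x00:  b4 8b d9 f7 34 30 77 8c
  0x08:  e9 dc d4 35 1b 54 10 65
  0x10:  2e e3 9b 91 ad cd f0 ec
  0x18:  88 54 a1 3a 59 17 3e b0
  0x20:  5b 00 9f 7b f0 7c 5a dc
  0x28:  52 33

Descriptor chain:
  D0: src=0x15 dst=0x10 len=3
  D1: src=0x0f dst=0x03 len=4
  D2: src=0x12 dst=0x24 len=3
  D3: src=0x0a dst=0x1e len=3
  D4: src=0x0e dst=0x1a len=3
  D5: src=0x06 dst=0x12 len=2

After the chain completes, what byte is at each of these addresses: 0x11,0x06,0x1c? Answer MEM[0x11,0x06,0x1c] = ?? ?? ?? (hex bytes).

MEM[0x11,0x06,0x1c] = f0 ec cd

#0 dst[0x10+3] := {0xcd,0xf0,0xec}
#1 dst[0x03+4] := {0x65,0xcd,0xf0,0xec}
#2 dst[0x24+3] := {0xec,0x91,0xad}
#3 dst[0x1e+3] := {0xd4,0x35,0x1b}
#4 dst[0x1a+3] := {0x10,0x65,0xcd}
#5 dst[0x12+2] := {0xec,0x8c}
query mem[0x11]=0xf0, mem[0x06]=0xec, mem[0x1c]=0xcd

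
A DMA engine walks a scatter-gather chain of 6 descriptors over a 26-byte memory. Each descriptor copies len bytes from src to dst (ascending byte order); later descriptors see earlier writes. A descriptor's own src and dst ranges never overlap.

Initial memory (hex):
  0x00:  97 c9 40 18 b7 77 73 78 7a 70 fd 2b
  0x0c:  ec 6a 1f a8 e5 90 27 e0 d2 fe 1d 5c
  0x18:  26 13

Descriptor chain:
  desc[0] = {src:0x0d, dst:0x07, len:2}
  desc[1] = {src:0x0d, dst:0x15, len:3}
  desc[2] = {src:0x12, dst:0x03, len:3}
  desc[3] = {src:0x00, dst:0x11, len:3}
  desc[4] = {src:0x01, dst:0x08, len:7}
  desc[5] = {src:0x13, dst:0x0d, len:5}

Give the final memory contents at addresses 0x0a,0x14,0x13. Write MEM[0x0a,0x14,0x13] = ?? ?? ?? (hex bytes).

[0] 0x0d->0x07 len=2 : 6a 1f
[1] 0x0d->0x15 len=3 : 6a 1f a8
[2] 0x12->0x03 len=3 : 27 e0 d2
[3] 0x00->0x11 len=3 : 97 c9 40
[4] 0x01->0x08 len=7 : c9 40 27 e0 d2 73 6a
[5] 0x13->0x0d len=5 : 40 d2 6a 1f a8
query mem[0x0a]=0x27, mem[0x14]=0xd2, mem[0x13]=0x40

MEM[0x0a,0x14,0x13] = 27 d2 40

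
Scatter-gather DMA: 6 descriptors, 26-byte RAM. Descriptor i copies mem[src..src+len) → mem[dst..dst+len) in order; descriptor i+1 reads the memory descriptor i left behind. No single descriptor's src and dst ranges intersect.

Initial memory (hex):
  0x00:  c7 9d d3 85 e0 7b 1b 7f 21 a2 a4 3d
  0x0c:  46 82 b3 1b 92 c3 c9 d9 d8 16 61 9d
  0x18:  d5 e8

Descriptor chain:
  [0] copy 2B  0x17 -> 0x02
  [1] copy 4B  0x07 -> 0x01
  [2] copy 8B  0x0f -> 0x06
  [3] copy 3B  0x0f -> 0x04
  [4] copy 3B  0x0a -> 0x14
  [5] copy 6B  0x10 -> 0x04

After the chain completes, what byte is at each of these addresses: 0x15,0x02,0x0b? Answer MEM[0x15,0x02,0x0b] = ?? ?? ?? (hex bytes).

MEM[0x15,0x02,0x0b] = d8 21 d8

D0: mem[0x02..0x03] <- [9d d5]
D1: mem[0x01..0x04] <- [7f 21 a2 a4]
D2: mem[0x06..0x0d] <- [1b 92 c3 c9 d9 d8 16 61]
D3: mem[0x04..0x06] <- [1b 92 c3]
D4: mem[0x14..0x16] <- [d9 d8 16]
D5: mem[0x04..0x09] <- [92 c3 c9 d9 d9 d8]
query mem[0x15]=0xd8, mem[0x02]=0x21, mem[0x0b]=0xd8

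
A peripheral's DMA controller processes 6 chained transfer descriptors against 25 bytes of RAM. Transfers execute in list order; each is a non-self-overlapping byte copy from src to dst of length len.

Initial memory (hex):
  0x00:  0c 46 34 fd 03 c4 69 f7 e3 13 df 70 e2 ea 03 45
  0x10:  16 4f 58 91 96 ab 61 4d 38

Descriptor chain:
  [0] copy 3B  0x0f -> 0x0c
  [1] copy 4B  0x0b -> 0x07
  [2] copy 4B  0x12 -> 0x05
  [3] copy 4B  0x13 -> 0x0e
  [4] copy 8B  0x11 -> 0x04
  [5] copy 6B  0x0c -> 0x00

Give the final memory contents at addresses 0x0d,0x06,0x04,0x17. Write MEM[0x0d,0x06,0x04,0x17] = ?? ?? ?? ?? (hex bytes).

MEM[0x0d,0x06,0x04,0x17] = 16 91 ab 4d

D0: mem[0x0c..0x0e] <- [45 16 4f]
D1: mem[0x07..0x0a] <- [70 45 16 4f]
D2: mem[0x05..0x08] <- [58 91 96 ab]
D3: mem[0x0e..0x11] <- [91 96 ab 61]
D4: mem[0x04..0x0b] <- [61 58 91 96 ab 61 4d 38]
D5: mem[0x00..0x05] <- [45 16 91 96 ab 61]
query mem[0x0d]=0x16, mem[0x06]=0x91, mem[0x04]=0xab, mem[0x17]=0x4d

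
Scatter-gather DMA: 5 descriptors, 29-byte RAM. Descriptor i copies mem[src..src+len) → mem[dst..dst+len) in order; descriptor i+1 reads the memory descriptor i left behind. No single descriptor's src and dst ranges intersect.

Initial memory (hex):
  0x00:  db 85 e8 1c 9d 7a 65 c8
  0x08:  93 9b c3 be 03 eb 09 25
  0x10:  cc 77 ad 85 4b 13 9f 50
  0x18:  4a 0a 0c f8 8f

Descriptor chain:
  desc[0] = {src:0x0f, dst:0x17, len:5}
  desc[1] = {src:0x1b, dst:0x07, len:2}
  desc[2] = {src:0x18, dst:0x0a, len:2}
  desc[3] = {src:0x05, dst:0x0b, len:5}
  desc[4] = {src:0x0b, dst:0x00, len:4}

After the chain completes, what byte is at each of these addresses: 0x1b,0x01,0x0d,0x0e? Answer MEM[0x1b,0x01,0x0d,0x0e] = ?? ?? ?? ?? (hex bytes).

MEM[0x1b,0x01,0x0d,0x0e] = 85 65 85 8f

[0] 0x0f->0x17 len=5 : 25 cc 77 ad 85
[1] 0x1b->0x07 len=2 : 85 8f
[2] 0x18->0x0a len=2 : cc 77
[3] 0x05->0x0b len=5 : 7a 65 85 8f 9b
[4] 0x0b->0x00 len=4 : 7a 65 85 8f
query mem[0x1b]=0x85, mem[0x01]=0x65, mem[0x0d]=0x85, mem[0x0e]=0x8f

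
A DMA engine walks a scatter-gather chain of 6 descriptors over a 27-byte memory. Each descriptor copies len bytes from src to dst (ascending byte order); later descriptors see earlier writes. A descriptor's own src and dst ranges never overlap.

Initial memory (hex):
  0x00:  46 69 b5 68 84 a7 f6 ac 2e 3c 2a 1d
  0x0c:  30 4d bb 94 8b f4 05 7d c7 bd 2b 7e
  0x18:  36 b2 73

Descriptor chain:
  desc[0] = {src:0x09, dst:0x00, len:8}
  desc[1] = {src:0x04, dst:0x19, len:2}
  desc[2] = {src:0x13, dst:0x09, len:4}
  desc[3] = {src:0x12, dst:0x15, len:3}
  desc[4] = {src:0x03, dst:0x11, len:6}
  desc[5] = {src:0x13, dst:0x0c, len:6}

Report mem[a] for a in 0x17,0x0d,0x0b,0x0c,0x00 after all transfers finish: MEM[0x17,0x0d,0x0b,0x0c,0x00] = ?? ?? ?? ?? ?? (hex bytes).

MEM[0x17,0x0d,0x0b,0x0c,0x00] = c7 94 bd bb 3c

  after D0: wrote 8B at 0x00 = 3c2a1d304dbb948b
  after D1: wrote 2B at 0x19 = 4dbb
  after D2: wrote 4B at 0x09 = 7dc7bd2b
  after D3: wrote 3B at 0x15 = 057dc7
  after D4: wrote 6B at 0x11 = 304dbb948b2e
  after D5: wrote 6B at 0x0c = bb948b2ec736
query mem[0x17]=0xc7, mem[0x0d]=0x94, mem[0x0b]=0xbd, mem[0x0c]=0xbb, mem[0x00]=0x3c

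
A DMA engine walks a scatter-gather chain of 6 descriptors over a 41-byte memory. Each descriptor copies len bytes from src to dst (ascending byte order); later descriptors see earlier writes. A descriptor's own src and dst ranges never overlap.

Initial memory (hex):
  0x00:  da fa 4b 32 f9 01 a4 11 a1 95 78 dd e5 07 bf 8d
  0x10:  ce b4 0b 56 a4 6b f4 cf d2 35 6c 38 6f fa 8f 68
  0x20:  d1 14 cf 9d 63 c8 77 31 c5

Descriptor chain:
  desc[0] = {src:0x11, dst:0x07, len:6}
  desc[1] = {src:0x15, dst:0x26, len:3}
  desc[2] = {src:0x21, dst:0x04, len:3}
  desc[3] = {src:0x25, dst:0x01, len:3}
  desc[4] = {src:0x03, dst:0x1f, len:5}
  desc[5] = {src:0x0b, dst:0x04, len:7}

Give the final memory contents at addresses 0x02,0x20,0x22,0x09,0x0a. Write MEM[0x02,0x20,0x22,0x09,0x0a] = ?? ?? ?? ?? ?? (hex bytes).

  after D0: wrote 6B at 0x07 = b40b56a46bf4
  after D1: wrote 3B at 0x26 = 6bf4cf
  after D2: wrote 3B at 0x04 = 14cf9d
  after D3: wrote 3B at 0x01 = c86bf4
  after D4: wrote 5B at 0x1f = f414cf9db4
  after D5: wrote 7B at 0x04 = 6bf407bf8dceb4
query mem[0x02]=0x6b, mem[0x20]=0x14, mem[0x22]=0x9d, mem[0x09]=0xce, mem[0x0a]=0xb4

MEM[0x02,0x20,0x22,0x09,0x0a] = 6b 14 9d ce b4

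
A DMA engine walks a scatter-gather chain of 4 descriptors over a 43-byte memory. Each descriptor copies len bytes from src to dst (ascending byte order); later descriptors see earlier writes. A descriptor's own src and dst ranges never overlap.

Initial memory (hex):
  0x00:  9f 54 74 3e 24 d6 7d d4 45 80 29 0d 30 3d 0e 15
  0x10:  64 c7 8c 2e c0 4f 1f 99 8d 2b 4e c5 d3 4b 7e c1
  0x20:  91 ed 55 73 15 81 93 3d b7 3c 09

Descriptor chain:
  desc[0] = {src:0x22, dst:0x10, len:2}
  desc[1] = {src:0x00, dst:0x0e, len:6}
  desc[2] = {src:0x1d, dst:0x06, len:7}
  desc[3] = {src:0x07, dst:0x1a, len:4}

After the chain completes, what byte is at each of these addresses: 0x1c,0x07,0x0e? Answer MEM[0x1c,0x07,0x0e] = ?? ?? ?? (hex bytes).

  after D0: wrote 2B at 0x10 = 5573
  after D1: wrote 6B at 0x0e = 9f54743e24d6
  after D2: wrote 7B at 0x06 = 4b7ec191ed5573
  after D3: wrote 4B at 0x1a = 7ec191ed
query mem[0x1c]=0x91, mem[0x07]=0x7e, mem[0x0e]=0x9f

MEM[0x1c,0x07,0x0e] = 91 7e 9f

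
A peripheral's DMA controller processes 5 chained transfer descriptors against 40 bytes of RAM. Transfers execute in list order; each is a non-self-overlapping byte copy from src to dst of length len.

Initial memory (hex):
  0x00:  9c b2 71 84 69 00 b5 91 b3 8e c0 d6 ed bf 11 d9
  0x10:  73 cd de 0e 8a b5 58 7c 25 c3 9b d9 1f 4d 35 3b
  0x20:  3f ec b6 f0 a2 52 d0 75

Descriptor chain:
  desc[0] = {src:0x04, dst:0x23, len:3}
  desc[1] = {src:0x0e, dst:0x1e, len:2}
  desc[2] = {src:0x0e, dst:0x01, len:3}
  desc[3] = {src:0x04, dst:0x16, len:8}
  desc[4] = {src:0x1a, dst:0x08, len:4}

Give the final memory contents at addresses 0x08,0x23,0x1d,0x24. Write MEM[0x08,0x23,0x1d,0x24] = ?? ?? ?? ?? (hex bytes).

D0: mem[0x23..0x25] <- [69 00 b5]
D1: mem[0x1e..0x1f] <- [11 d9]
D2: mem[0x01..0x03] <- [11 d9 73]
D3: mem[0x16..0x1d] <- [69 00 b5 91 b3 8e c0 d6]
D4: mem[0x08..0x0b] <- [b3 8e c0 d6]
query mem[0x08]=0xb3, mem[0x23]=0x69, mem[0x1d]=0xd6, mem[0x24]=0x00

MEM[0x08,0x23,0x1d,0x24] = b3 69 d6 00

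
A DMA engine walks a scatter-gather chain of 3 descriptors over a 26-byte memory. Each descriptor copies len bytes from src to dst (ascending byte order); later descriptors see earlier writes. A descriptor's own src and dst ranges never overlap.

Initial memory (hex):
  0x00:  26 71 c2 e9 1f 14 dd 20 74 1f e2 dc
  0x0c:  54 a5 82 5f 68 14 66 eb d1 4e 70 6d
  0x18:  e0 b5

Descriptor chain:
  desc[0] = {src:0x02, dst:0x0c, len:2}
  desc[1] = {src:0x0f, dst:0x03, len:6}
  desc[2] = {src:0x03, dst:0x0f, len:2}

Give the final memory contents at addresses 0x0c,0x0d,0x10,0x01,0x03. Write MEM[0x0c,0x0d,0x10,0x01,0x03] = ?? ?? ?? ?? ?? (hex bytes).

MEM[0x0c,0x0d,0x10,0x01,0x03] = c2 e9 68 71 5f

  after D0: wrote 2B at 0x0c = c2e9
  after D1: wrote 6B at 0x03 = 5f681466ebd1
  after D2: wrote 2B at 0x0f = 5f68
query mem[0x0c]=0xc2, mem[0x0d]=0xe9, mem[0x10]=0x68, mem[0x01]=0x71, mem[0x03]=0x5f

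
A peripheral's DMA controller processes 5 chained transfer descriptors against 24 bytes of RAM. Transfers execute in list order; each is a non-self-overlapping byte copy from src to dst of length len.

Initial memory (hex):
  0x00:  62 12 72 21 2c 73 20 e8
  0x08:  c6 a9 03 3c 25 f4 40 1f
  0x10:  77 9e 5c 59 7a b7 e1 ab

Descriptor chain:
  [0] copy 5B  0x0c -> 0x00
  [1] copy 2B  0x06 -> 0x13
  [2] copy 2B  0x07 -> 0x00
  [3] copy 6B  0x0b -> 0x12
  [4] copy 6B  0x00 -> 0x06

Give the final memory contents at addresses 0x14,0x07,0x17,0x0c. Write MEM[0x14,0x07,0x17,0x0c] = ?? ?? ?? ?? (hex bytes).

MEM[0x14,0x07,0x17,0x0c] = f4 c6 77 25

  after D0: wrote 5B at 0x00 = 25f4401f77
  after D1: wrote 2B at 0x13 = 20e8
  after D2: wrote 2B at 0x00 = e8c6
  after D3: wrote 6B at 0x12 = 3c25f4401f77
  after D4: wrote 6B at 0x06 = e8c6401f7773
query mem[0x14]=0xf4, mem[0x07]=0xc6, mem[0x17]=0x77, mem[0x0c]=0x25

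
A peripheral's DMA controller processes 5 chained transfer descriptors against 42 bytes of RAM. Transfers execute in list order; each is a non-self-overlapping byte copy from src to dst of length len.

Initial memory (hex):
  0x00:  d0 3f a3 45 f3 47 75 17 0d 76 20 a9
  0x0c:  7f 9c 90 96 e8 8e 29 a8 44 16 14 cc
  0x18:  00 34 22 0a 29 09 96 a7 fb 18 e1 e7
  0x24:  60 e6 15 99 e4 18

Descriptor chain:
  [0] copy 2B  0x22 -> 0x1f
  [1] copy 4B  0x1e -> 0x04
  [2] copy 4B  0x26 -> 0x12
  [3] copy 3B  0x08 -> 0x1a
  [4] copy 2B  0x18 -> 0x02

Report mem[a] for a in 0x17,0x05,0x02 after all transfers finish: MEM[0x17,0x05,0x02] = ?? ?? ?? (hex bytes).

  after D0: wrote 2B at 0x1f = e1e7
  after D1: wrote 4B at 0x04 = 96e1e718
  after D2: wrote 4B at 0x12 = 1599e418
  after D3: wrote 3B at 0x1a = 0d7620
  after D4: wrote 2B at 0x02 = 0034
query mem[0x17]=0xcc, mem[0x05]=0xe1, mem[0x02]=0x00

MEM[0x17,0x05,0x02] = cc e1 00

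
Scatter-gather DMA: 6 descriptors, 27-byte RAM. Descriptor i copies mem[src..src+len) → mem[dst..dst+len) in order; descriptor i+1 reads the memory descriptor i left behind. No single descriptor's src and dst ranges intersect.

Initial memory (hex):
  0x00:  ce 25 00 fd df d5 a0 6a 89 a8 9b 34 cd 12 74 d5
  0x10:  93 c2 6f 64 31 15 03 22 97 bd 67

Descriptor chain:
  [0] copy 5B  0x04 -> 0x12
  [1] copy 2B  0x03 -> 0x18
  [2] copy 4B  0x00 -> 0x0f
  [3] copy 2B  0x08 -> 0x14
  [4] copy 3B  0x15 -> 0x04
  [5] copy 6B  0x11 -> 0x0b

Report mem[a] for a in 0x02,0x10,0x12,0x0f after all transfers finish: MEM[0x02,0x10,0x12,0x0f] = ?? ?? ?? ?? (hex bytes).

MEM[0x02,0x10,0x12,0x0f] = 00 89 fd a8

[0] 0x04->0x12 len=5 : df d5 a0 6a 89
[1] 0x03->0x18 len=2 : fd df
[2] 0x00->0x0f len=4 : ce 25 00 fd
[3] 0x08->0x14 len=2 : 89 a8
[4] 0x15->0x04 len=3 : a8 89 22
[5] 0x11->0x0b len=6 : 00 fd d5 89 a8 89
query mem[0x02]=0x00, mem[0x10]=0x89, mem[0x12]=0xfd, mem[0x0f]=0xa8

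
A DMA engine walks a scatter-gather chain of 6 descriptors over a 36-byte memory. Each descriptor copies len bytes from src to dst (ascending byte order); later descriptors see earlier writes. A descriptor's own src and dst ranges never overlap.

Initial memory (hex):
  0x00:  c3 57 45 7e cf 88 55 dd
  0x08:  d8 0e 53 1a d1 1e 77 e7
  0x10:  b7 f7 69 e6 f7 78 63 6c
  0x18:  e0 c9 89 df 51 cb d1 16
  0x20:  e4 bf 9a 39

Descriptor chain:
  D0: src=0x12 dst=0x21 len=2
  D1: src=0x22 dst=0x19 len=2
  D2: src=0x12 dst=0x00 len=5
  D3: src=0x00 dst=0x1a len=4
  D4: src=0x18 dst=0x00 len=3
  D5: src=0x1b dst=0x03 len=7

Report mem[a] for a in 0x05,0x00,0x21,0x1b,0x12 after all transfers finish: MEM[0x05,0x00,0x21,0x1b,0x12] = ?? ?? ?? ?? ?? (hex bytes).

  after D0: wrote 2B at 0x21 = 69e6
  after D1: wrote 2B at 0x19 = e639
  after D2: wrote 5B at 0x00 = 69e6f77863
  after D3: wrote 4B at 0x1a = 69e6f778
  after D4: wrote 3B at 0x00 = e0e669
  after D5: wrote 7B at 0x03 = e6f778d116e469
query mem[0x05]=0x78, mem[0x00]=0xe0, mem[0x21]=0x69, mem[0x1b]=0xe6, mem[0x12]=0x69

MEM[0x05,0x00,0x21,0x1b,0x12] = 78 e0 69 e6 69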